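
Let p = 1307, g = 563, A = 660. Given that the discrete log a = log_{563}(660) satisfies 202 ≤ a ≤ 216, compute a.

Compute 563^202 mod 1307 = 669, then multiply by 563 repeatedly:
  563^202=669  563^203=231  563^204=660
Found 660 at exponent 204.

204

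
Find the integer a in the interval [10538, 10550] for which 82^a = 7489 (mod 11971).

10543

Compute 82^10538 mod 11971 = 4795, then multiply by 82 repeatedly:
  82^10538=4795  82^10539=10118  82^10540=3677  82^10541=2239  82^10542=4033
  82^10543=7489
Found 7489 at exponent 10543.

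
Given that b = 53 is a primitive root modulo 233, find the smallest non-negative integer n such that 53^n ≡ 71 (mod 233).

Baby-step giant-step with m = ceil(sqrt(232)) = 16.
Baby table (53^j mod 233 for j=0..15):
  0:1  1:53  2:13  3:223  4:169  5:103  6:100  7:174
  8:135  9:165  10:124  11:48  12:214  13:158  14:219  15:190
Giant step factor: 53^(-16) ≡ 32 (mod 233).
Scan 71·32^i mod 233 for i = 0, 1, …:
  i=0: 71   i=1: 175   i=2: 8   i=3: 23
  i=4: 37   i=5: 19   i=6: 142   i=7: 117
  i=8: 16   i=9: 46   i=10: 74   i=11: 38
  i=12: 51   i=13: 1
Match at i=13, j=0: n = 13·16 + 0 = 208.

208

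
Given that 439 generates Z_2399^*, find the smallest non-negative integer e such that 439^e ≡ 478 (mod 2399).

1605

Baby-step giant-step with m = ceil(sqrt(2398)) = 49.
Baby table (439^j mod 2399 for j=0..48):
  0:1  1:439  2:801  3:1385  4:1068  5:1047  6:1424  7:1396
  8:1099  9:262  10:2265  11:1149  12:621  13:1532  14:828  15:1243
  16:1104  17:58  18:1472  19:877  20:1163  21:1969  22:751  23:1026
  24:1801  25:1368  26:802  27:1824  28:1869  29:33  30:93  31:44
  32:124  33:1658  34:965  35:1411  36:487  37:282  38:1449  39:376
  40:1932  41:1301  42:177  43:935  44:236  45:447  46:1914  47:596
  48:153
Giant step factor: 439^(-49) ≡ 1919 (mod 2399).
Scan 478·1919^i mod 2399 for i = 0, 1, …:
  i=0: 478   i=1: 864   i=2: 307   i=3: 1378
  i=4: 684   i=5: 343   i=6: 891   i=7: 1741
  i=8: 1571   i=9: 1605     …   i=31: 989
  i=32: 282
Match at i=32, j=37: e = 32·49 + 37 = 1605.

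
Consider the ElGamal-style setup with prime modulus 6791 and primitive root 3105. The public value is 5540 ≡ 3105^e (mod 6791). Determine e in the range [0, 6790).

Baby-step giant-step with m = ceil(sqrt(6790)) = 83.
Baby table (3105^j mod 6791 for j=0..82):
  0:1  1:3105  2:4596  3:2689  4:3206  5:5815  6:5097  7:3155
  8:3653  9:1595  10:1836  11:3131  12:3834  13:6738  14:5210  15:888
  16:94  17:6648  18:4191  19:1499  20:2560  21:3330  22:3748  23:4557
  24:3832  25:528  26:2809  27:2301  28:473  29:1809  30:788  31:1980
  32:2045  33:140  34:76  35:5086  36:2955  37:634  38:5971  39:525
  40:285  41:2095  42:5988  43:5773  44:3716  45:271  46:6162  47:2763
  48:2082  49:6369  50:353  51:2714  52:6130  53:5268  54:4412  55:1813
  56:6417  57:6782  58:6010  59:6173  60:2963  61:5101  62:1993  63:1664
  64:5560  65:1078  66:6018  67:3849  68:5776  69:6240  70:477  71:647
  72:5590  73:5945  74:1287  75:3027  76:91  77:4124  78:3985  79:223
  80:6524  81:6258  82:2039
Giant step factor: 3105^(-83) ≡ 779 (mod 6791).
Scan 5540·779^i mod 6791 for i = 0, 1, …:
  i=0: 5540   i=1: 3375   i=2: 1008   i=3: 4267
  i=4: 3194   i=5: 2620   i=6: 3680   i=7: 918
  i=8: 2067   i=9: 726     …   i=63: 4358
  i=64: 6173
Match at i=64, j=59: e = 64·83 + 59 = 5371.

5371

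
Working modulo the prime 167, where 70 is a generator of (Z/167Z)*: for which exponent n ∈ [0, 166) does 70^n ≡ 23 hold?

57

Baby-step giant-step with m = ceil(sqrt(166)) = 13.
Baby table (70^j mod 167 for j=0..12):
  0:1  1:70  2:57  3:149  4:76  5:143  6:157  7:135
  8:98  9:13  10:75  11:73  12:100
Giant step factor: 70^(-13) ≡ 155 (mod 167).
Scan 23·155^i mod 167 for i = 0, 1, …:
  i=0: 23   i=1: 58   i=2: 139   i=3: 2
  i=4: 143
Match at i=4, j=5: n = 4·13 + 5 = 57.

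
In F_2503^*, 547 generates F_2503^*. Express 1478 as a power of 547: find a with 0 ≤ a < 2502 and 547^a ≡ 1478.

1743

Baby-step giant-step with m = ceil(sqrt(2502)) = 51.
Baby table (547^j mod 2503 for j=0..50):
  0:1  1:547  2:1352  3:1159  4:714  5:90  6:1673  7:1536
  8:1687  9:1685  10:591  11:390  12:575  13:1650  14:1470  15:627
  16:58  17:1690  18:823  19:2144  20:1364  21:214  22:1920  23:1483
  24:229  25:113  26:1739  27:93  28:811  29:586  30:158  31:1324
  32:861  33:403  34:177  35:1705  36:1519  37:2400  38:1228  39:912
  40:767  41:1548  42:742  43:388  44:1984  45:1449  46:1655  47:1702
  48:2381  49:847  50:254
Giant step factor: 547^(-51) ≡ 2212 (mod 2503).
Scan 1478·2212^i mod 2503 for i = 0, 1, …:
  i=0: 1478   i=1: 418   i=2: 1009   i=3: 1735
  i=4: 721   i=5: 441   i=6: 1825   i=7: 2064
  i=8: 96   i=9: 2100     …   i=33: 2437
  i=34: 1685
Match at i=34, j=9: a = 34·51 + 9 = 1743.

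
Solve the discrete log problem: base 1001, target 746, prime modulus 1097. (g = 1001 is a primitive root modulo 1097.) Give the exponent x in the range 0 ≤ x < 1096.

506

Baby-step giant-step with m = ceil(sqrt(1096)) = 34.
Baby table (1001^j mod 1097 for j=0..33):
  0:1  1:1001  2:440  3:543  4:528  5:871  6:853  7:387
  8:146  9:245  10:614  11:294  12:298  13:1011  14:577  15:555
  16:473  17:666  18:787  19:141  20:725  21:608  22:870  23:949
  24:1044  25:700  26:814  27:840  28:538  29:1008  30:865  31:332
  32:1038  33:179
Giant step factor: 1001^(-34) ≡ 784 (mod 1097).
Scan 746·784^i mod 1097 for i = 0, 1, …:
  i=0: 746   i=1: 163   i=2: 540   i=3: 1015
  i=4: 435   i=5: 970   i=6: 259   i=7: 111
  i=8: 361   i=9: 1095     …   i=13: 190
  i=14: 865
Match at i=14, j=30: x = 14·34 + 30 = 506.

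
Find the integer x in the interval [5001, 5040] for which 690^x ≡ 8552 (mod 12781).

5022

Compute 690^5001 mod 12781 = 1865, then multiply by 690 repeatedly:
  690^5001=1865  690^5002=8750  690^5003=4868  690^5004=10298  690^5005=12165
  690^5006=9514  690^5007=8007  690^5008=3438  690^5009=7735  690^5010=7473
  690^5011=5627  690^5012=9987  690^5013=2071  690^5014=10299  690^5015=74
  690^5016=12717  690^5017=6964  690^5018=12285  690^5019=2847  690^5020=8937
  690^5021=6088  690^5022=8552
Found 8552 at exponent 5022.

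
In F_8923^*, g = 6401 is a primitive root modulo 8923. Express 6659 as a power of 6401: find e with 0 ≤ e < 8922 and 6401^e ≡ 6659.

8659

Baby-step giant-step with m = ceil(sqrt(8922)) = 95.
Baby table (6401^j mod 8923 for j=0..94):
  0:1  1:6401  2:7308  3:4142  4:2709  5:2920  6:6158  7:4467
  8:3975  9:4502  10:4935  11:1515  12:7137  13:7100  14:2261  15:8478
  16:6915  17:4835  18:3871  19:8023  20:3358  21:7974  22:2014  23:6802
  24:4285  25:7906  26:3973  27:623  28:8165  29:2154  30:1719  31:1260
  32:7791  33:8467  34:7888  35:4754  36:2924  37:4993  38:6930  39:2697
  40:6415  41:7692  42:8301  43:7159  44:5154  45:2423  46:1449  47:4052
  48:6614  49:5502  50:8144  51:1578  52:8865  53:3508  54:4440  55:685
  56:3492  57:177  58:8679  59:8604  60:1448  61:6574  62:8229  63:1360
  64:5435  65:7581  66:2707  67:7964  68:465  69:5106  70:7480  71:7585
  72:1542  73:1504  74:8110  75:7019  76:1314  77:5448  78:1564  79:8481
  80:8272  81:8913  82:7374  83:7227  84:3195  85:8602  86:6492  87:881
  88:8868  89:4865  90:8518  91:4188  92:2696  93:14  94:384
Giant step factor: 6401^(-95) ≡ 2935 (mod 8923).
Scan 6659·2935^i mod 8923 for i = 0, 1, …:
  i=0: 6659   i=1: 2795   i=2: 3088   i=3: 6435
  i=4: 5657   i=5: 6515   i=6: 8459   i=7: 3379
  i=8: 3912   i=9: 6742     …   i=90: 7580
  i=91: 2261
Match at i=91, j=14: e = 91·95 + 14 = 8659.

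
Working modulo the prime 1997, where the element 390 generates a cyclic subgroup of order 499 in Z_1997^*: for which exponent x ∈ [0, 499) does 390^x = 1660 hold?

Baby-step giant-step with m = ceil(sqrt(499)) = 23.
Baby table (390^j mod 1997 for j=0..22):
  0:1  1:390  2:328  3:112  4:1743  5:790  6:562  7:1507
  8:612  9:1037  10:1036  11:646  12:318  13:206  14:460  15:1667
  16:1105  17:1595  18:983  19:1943  20:907  21:261  22:1940
Giant step factor: 390^(-23) ≡ 1549 (mod 1997).
Scan 1660·1549^i mod 1997 for i = 0, 1, …:
  i=0: 1660   i=1: 1201   i=2: 1142   i=3: 1613
  i=4: 290   i=5: 1882   i=6: 1595
Match at i=6, j=17: x = 6·23 + 17 = 155.

155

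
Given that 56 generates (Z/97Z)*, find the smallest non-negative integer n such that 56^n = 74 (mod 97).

89

Baby-step giant-step with m = ceil(sqrt(96)) = 10.
Baby table (56^j mod 97 for j=0..9):
  0:1  1:56  2:32  3:46  4:54  5:17  6:79  7:59
  8:6  9:45
Giant step factor: 56^(-10) ≡ 48 (mod 97).
Scan 74·48^i mod 97 for i = 0, 1, …:
  i=0: 74   i=1: 60   i=2: 67   i=3: 15
  i=4: 41   i=5: 28   i=6: 83   i=7: 7
  i=8: 45
Match at i=8, j=9: n = 8·10 + 9 = 89.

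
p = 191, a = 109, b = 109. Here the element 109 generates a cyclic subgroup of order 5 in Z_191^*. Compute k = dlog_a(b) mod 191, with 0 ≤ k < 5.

1

Successive powers of 109 modulo 191:
  109^0=1  109^1=109
So 109^1 ≡ 109 (mod 191), giving k = 1.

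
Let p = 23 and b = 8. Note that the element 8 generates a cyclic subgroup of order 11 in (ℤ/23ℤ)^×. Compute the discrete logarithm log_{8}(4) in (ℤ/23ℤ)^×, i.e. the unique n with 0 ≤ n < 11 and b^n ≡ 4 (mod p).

Successive powers of 8 modulo 23:
  8^0=1  8^1=8  8^2=18  8^3=6  8^4=2  8^5=16
  8^6=13  8^7=12  8^8=4
So 8^8 ≡ 4 (mod 23), giving n = 8.

8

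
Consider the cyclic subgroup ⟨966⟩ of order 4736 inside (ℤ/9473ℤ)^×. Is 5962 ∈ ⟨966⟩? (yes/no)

no

5962 ∈ ⟨966⟩ iff 5962^4736 ≡ 1 (mod 9473), since |⟨966⟩| = 4736.
5962^4736 mod 9473 = 9472.
Since 9472 ≠ 1, 5962 does not lie in the subgroup.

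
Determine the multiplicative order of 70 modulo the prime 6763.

6762

The order of 70 must divide p − 1 = 6762 = 2 · 3 · 7^2 · 23.
Divisors: 1, 2, 3, 6, 7, 14, 21, 23, 42, 46, 49, 69, 98, 138, 147, 161, 294, 322, 483, 966, 1127, 2254, 3381, 6762.
Check each in increasing order: 70^1 ≡ 70;  70^2 ≡ 4900;  70^3 ≡ 4850;  70^6 ≡ 786;  70^7 ≡ 916;  70^14 ≡ 444;  70^21 ≡ 924;  70^23 ≡ 3153;  70^42 ≡ 1638;  70^46 ≡ 6562;  70^49 ≡ 5785;  70^69 ≡ 1969;  70^98 ≡ 2901;  70^138 ≡ 1762;  70^147 ≡ 3282;  70^161 ≡ 3163;  70^294 ≡ 4828;  70^322 ≡ 2092;  70^483 ≡ 2782;  70^966 ≡ 2652;  70^1127 ≡ 2156;  70^2254 ≡ 2155;  70^3381 ≡ 6762;  70^6762 ≡ 1.
Smallest exponent giving 1 is 6762.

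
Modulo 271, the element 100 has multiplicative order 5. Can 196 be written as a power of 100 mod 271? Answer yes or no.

⟨100⟩ has order 5; its elements mod 271 are {1, 10, 100, 187, 244}.
196 is not in this set.

no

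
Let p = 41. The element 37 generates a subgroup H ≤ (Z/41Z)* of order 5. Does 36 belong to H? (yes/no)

no

⟨37⟩ has order 5; its elements mod 41 are {1, 10, 16, 18, 37}.
36 is not in this set.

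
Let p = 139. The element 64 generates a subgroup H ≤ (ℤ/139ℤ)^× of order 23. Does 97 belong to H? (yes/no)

no

⟨64⟩ has order 23; its elements mod 139 are {1, 6, 34, 36, 44, 45, 52, 55, 57, 63, 64, 65, 77, 79, 80, 91, 100, 106, 112, 116, 125, 129, 131}.
97 is not in this set.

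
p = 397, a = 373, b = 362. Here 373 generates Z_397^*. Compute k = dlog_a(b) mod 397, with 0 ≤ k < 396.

264

Baby-step giant-step with m = ceil(sqrt(396)) = 20.
Baby table (373^j mod 397 for j=0..19):
  0:1  1:373  2:179  3:71  4:281  5:5  6:277  7:101
  8:355  9:214  10:25  11:194  12:108  13:187  14:276  15:125
  16:176  17:143  18:141  19:189
Giant step factor: 373^(-20) ≡ 249 (mod 397).
Scan 362·249^i mod 397 for i = 0, 1, …:
  i=0: 362   i=1: 19   i=2: 364   i=3: 120
  i=4: 105   i=5: 340   i=6: 99   i=7: 37
  i=8: 82   i=9: 171   i=10: 100   i=11: 286
  i=12: 151   i=13: 281
Match at i=13, j=4: k = 13·20 + 4 = 264.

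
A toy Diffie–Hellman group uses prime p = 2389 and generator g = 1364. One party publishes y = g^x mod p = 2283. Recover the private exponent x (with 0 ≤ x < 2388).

399

Baby-step giant-step with m = ceil(sqrt(2388)) = 49.
Baby table (1364^j mod 2389 for j=0..48):
  0:1  1:1364  2:1854  3:1294  4:1934  5:520  6:2136  7:1313
  8:1571  9:2300  10:443  11:2224  12:1895  13:2271  14:1500  15:1016
  16:204  17:1132  18:754  19:1186  20:351  21:964  22:946  23:284
  24:358  25:956  26:1979  27:2175  28:1951  29:2207  30:208  31:1810
  32:1003  33:1584  34:920  35:655  36:2323  37:758  38:1864  39:600
  40:1362  41:1515  42:2364  43:1735  44:1430  45:1096  46:1819  47:1334
  48:1547
Giant step factor: 1364^(-49) ≡ 1358 (mod 2389).
Scan 2283·1358^i mod 2389 for i = 0, 1, …:
  i=0: 2283   i=1: 1781   i=2: 930   i=3: 1548
  i=4: 2253   i=5: 1654   i=6: 472   i=7: 724
  i=8: 1313
Match at i=8, j=7: x = 8·49 + 7 = 399.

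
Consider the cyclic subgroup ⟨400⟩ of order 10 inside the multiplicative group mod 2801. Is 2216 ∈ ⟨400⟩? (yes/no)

⟨400⟩ has order 10; its elements mod 2801 are {1, 7, 49, 343, 400, 2401, 2458, 2752, 2794, 2800}.
2216 is not in this set.

no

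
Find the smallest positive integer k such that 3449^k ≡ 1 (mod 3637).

The order of 3449 must divide p − 1 = 3636 = 2^2 · 3^2 · 101.
Divisors: 1, 2, 3, 4, 6, 9, 12, 18, 36, 101, 202, 303, 404, 606, 909, 1212, 1818, 3636.
Check each in increasing order: 3449^1 ≡ 3449;  3449^2 ≡ 2611;  3449^3 ≡ 127;  3449^4 ≡ 1583;  3449^6 ≡ 1581;  3449^9 ≡ 752;  3449^12 ≡ 942;  3449^18 ≡ 1769;  3449^36 ≡ 1541;  3449^101 ≡ 352;  3449^202 ≡ 246;  3449^303 ≡ 2941;  3449^404 ≡ 2324;  3449^606 ≡ 695;  3449^909 ≡ 1.
Smallest exponent giving 1 is 909.

909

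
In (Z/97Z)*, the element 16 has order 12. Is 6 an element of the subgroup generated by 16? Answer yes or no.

6 ∈ ⟨16⟩ iff 6^12 ≡ 1 (mod 97), since |⟨16⟩| = 12.
6^12 mod 97 = 1.
Since 1 = 1, 6 lies in the subgroup.

yes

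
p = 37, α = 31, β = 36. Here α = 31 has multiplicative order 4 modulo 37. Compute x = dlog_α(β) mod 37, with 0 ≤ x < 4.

2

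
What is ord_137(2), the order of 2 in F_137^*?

68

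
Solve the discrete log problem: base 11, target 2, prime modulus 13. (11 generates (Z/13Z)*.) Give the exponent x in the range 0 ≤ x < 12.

7

Successive powers of 11 modulo 13:
  11^0=1  11^1=11  11^2=4  11^3=5  11^4=3  11^5=7
  11^6=12  11^7=2
So 11^7 ≡ 2 (mod 13), giving x = 7.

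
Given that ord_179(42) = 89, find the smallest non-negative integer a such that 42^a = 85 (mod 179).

85

Baby-step giant-step with m = ceil(sqrt(89)) = 10.
Baby table (42^j mod 179 for j=0..9):
  0:1  1:42  2:153  3:161  4:139  5:110  6:145  7:4
  8:168  9:75
Giant step factor: 42^(-10) ≡ 87 (mod 179).
Scan 85·87^i mod 179 for i = 0, 1, …:
  i=0: 85   i=1: 56   i=2: 39   i=3: 171
  i=4: 20   i=5: 129   i=6: 125   i=7: 135
  i=8: 110
Match at i=8, j=5: a = 8·10 + 5 = 85.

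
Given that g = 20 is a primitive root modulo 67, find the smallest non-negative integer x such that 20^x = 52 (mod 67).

Successive powers of 20 modulo 67:
  20^0=1  20^1=20  20^2=65  20^3=27  20^4=4  20^5=13
  20^6=59  20^7=41  20^8=16  20^9=52
So 20^9 ≡ 52 (mod 67), giving x = 9.

9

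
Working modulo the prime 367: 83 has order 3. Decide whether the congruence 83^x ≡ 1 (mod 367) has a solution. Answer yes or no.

yes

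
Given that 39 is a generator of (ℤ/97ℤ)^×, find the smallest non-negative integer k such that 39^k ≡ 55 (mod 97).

Baby-step giant-step with m = ceil(sqrt(96)) = 10.
Baby table (39^j mod 97 for j=0..9):
  0:1  1:39  2:66  3:52  4:88  5:37  6:85  7:17
  8:81  9:55
Giant step factor: 39^(-10) ≡ 53 (mod 97).
Scan 55·53^i mod 97 for i = 0, 1, …:
  i=0: 55
Match at i=0, j=9: k = 0·10 + 9 = 9.

9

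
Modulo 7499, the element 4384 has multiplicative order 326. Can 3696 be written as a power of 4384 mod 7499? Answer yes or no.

yes

3696 ∈ ⟨4384⟩ iff 3696^326 ≡ 1 (mod 7499), since |⟨4384⟩| = 326.
3696^326 mod 7499 = 1.
Since 1 = 1, 3696 lies in the subgroup.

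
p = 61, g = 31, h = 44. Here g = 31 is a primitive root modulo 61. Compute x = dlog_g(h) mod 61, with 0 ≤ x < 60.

Baby-step giant-step with m = ceil(sqrt(60)) = 8.
Baby table (31^j mod 61 for j=0..7):
  0:1  1:31  2:46  3:23  4:42  5:21  6:41  7:51
Giant step factor: 31^(-8) ≡ 12 (mod 61).
Scan 44·12^i mod 61 for i = 0, 1, …:
  i=0: 44   i=1: 40   i=2: 53   i=3: 26
  i=4: 7   i=5: 23
Match at i=5, j=3: x = 5·8 + 3 = 43.

43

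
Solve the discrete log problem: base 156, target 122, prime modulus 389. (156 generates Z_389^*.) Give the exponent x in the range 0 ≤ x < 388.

328

Baby-step giant-step with m = ceil(sqrt(388)) = 20.
Baby table (156^j mod 389 for j=0..19):
  0:1  1:156  2:218  3:165  4:66  5:182  6:384  7:387
  8:77  9:342  10:59  11:257  12:25  13:10  14:4  15:235
  16:94  17:271  18:264  19:339
Giant step factor: 156^(-20) ≡ 175 (mod 389).
Scan 122·175^i mod 389 for i = 0, 1, …:
  i=0: 122   i=1: 344   i=2: 294   i=3: 102
  i=4: 345   i=5: 80   i=6: 385   i=7: 78
  i=8: 35   i=9: 290     …   i=15: 16
  i=16: 77
Match at i=16, j=8: x = 16·20 + 8 = 328.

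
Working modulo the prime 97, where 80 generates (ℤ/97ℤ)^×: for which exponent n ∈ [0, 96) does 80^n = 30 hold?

33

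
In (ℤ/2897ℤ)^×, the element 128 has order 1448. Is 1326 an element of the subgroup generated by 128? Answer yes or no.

no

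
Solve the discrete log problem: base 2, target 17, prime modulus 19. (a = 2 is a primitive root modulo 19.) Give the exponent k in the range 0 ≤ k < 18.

Successive powers of 2 modulo 19:
  2^0=1  2^1=2  2^2=4  2^3=8  2^4=16  2^5=13
  2^6=7  2^7=14  2^8=9  2^9=18  2^10=17
So 2^10 ≡ 17 (mod 19), giving k = 10.

10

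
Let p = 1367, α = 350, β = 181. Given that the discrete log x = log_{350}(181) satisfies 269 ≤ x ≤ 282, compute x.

Compute 350^269 mod 1367 = 141, then multiply by 350 repeatedly:
  350^269=141  350^270=138  350^271=455  350^272=678  350^273=809
  350^274=181
Found 181 at exponent 274.

274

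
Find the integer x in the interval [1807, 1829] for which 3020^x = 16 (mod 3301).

1820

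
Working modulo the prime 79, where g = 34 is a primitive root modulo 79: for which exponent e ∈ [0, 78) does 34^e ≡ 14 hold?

Baby-step giant-step with m = ceil(sqrt(78)) = 9.
Baby table (34^j mod 79 for j=0..8):
  0:1  1:34  2:50  3:41  4:51  5:75  6:22  7:37
  8:73
Giant step factor: 34^(-9) ≡ 12 (mod 79).
Scan 14·12^i mod 79 for i = 0, 1, …:
  i=0: 14   i=1: 10   i=2: 41
Match at i=2, j=3: e = 2·9 + 3 = 21.

21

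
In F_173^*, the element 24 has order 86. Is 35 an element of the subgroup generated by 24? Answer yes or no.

yes

35 ∈ ⟨24⟩ iff 35^86 ≡ 1 (mod 173), since |⟨24⟩| = 86.
35^86 mod 173 = 1.
Since 1 = 1, 35 lies in the subgroup.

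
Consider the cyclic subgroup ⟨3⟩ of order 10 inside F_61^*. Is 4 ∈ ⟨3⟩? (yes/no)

⟨3⟩ has order 10; its elements mod 61 are {1, 3, 9, 20, 27, 34, 41, 52, 58, 60}.
4 is not in this set.

no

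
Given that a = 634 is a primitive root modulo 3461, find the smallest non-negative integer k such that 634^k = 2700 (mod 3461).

Baby-step giant-step with m = ceil(sqrt(3460)) = 59.
Baby table (634^j mod 3461 for j=0..58):
  0:1  1:634  2:480  3:3213  4:1974  5:2095  6:2667  7:1910
  8:3051  9:3096  10:477  11:1311  12:534  13:2839  14:206  15:2547
  16:1972  17:827  18:1707  19:2406  20:2564  21:2367  22:2065  23:952
  24:1354  25:108  26:2713  27:3386  28:904  29:2071  30:1295  31:773
  32:2081  33:713  34:2112  35:3062  36:3148  37:2296  38:2044  39:1482
  40:1657  41:1855  42:2791  43:923  44:273  45:32  46:2983  47:1516
  48:2447  49:870  50:1281  51:2280  52:2283  53:724  54:2164  55:1420
  56:420  57:3244  58:862
Giant step factor: 634^(-59) ≡ 430 (mod 3461).
Scan 2700·430^i mod 3461 for i = 0, 1, …:
  i=0: 2700   i=1: 1565   i=2: 1516
Match at i=2, j=47: k = 2·59 + 47 = 165.

165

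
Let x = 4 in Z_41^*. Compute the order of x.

10

The order of 4 must divide p − 1 = 40 = 2^3 · 5.
Divisors: 1, 2, 4, 5, 8, 10, 20, 40.
Check each in increasing order: 4^1 ≡ 4;  4^2 ≡ 16;  4^4 ≡ 10;  4^5 ≡ 40;  4^8 ≡ 18;  4^10 ≡ 1.
Smallest exponent giving 1 is 10.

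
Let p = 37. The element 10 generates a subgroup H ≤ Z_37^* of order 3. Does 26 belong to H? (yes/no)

yes

⟨10⟩ has order 3; its elements mod 37 are {1, 10, 26}.
26 is in this set.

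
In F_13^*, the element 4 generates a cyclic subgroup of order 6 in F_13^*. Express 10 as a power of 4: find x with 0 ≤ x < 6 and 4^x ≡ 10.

5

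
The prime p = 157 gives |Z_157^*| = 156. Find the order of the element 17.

39

The order of 17 must divide p − 1 = 156 = 2^2 · 3 · 13.
Divisors: 1, 2, 3, 4, 6, 12, 13, 26, 39, 52, 78, 156.
Check each in increasing order: 17^1 ≡ 17;  17^2 ≡ 132;  17^3 ≡ 46;  17^4 ≡ 154;  17^6 ≡ 75;  17^12 ≡ 130;  17^13 ≡ 12;  17^26 ≡ 144;  17^39 ≡ 1.
Smallest exponent giving 1 is 39.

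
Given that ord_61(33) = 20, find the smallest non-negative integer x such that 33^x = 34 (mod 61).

8

Successive powers of 33 modulo 61:
  33^0=1  33^1=33  33^2=52  33^3=8  33^4=20  33^5=50
  33^6=3  33^7=38  33^8=34
So 33^8 ≡ 34 (mod 61), giving x = 8.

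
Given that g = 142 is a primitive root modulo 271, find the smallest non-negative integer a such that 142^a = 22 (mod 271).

Baby-step giant-step with m = ceil(sqrt(270)) = 17.
Baby table (142^j mod 271 for j=0..16):
  0:1  1:142  2:110  3:173  4:176  5:60  6:119  7:96
  8:82  9:262  10:77  11:94  12:69  13:42  14:2  15:13
  16:220
Giant step factor: 142^(-17) ≡ 159 (mod 271).
Scan 22·159^i mod 271 for i = 0, 1, …:
  i=0: 22   i=1: 246   i=2: 90   i=3: 218
  i=4: 245   i=5: 202   i=6: 140   i=7: 38
  i=8: 80   i=9: 254   i=10: 7   i=11: 29
  i=12: 4   i=13: 94
Match at i=13, j=11: a = 13·17 + 11 = 232.

232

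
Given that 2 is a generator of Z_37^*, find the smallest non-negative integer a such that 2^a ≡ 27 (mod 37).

6

Successive powers of 2 modulo 37:
  2^0=1  2^1=2  2^2=4  2^3=8  2^4=16  2^5=32
  2^6=27
So 2^6 ≡ 27 (mod 37), giving a = 6.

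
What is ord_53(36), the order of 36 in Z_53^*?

The order of 36 must divide p − 1 = 52 = 2^2 · 13.
Divisors: 1, 2, 4, 13, 26, 52.
Check each in increasing order: 36^1 ≡ 36;  36^2 ≡ 24;  36^4 ≡ 46;  36^13 ≡ 1.
Smallest exponent giving 1 is 13.

13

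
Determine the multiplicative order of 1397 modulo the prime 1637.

The order of 1397 must divide p − 1 = 1636 = 2^2 · 409.
Divisors: 1, 2, 4, 409, 818, 1636.
Check each in increasing order: 1397^1 ≡ 1397;  1397^2 ≡ 305;  1397^4 ≡ 1353;  1397^409 ≡ 1636;  1397^818 ≡ 1.
Smallest exponent giving 1 is 818.

818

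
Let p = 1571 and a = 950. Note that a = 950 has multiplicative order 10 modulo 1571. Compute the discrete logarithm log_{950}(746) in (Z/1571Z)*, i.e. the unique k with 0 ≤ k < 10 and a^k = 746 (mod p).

Successive powers of 950 modulo 1571:
  950^0=1  950^1=950  950^2=746
So 950^2 ≡ 746 (mod 1571), giving k = 2.

2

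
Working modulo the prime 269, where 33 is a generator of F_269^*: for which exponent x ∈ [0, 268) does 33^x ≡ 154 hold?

230

Baby-step giant-step with m = ceil(sqrt(268)) = 17.
Baby table (33^j mod 269 for j=0..16):
  0:1  1:33  2:13  3:160  4:169  5:197  6:45  7:140
  8:47  9:206  10:73  11:257  12:142  13:113  14:232  15:124
  16:57
Giant step factor: 33^(-17) ≡ 134 (mod 269).
Scan 154·134^i mod 269 for i = 0, 1, …:
  i=0: 154   i=1: 192   i=2: 173   i=3: 48
  i=4: 245   i=5: 12   i=6: 263   i=7: 3
  i=8: 133   i=9: 68   i=10: 235   i=11: 17
  i=12: 126   i=13: 206
Match at i=13, j=9: x = 13·17 + 9 = 230.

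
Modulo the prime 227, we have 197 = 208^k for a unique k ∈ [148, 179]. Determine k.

173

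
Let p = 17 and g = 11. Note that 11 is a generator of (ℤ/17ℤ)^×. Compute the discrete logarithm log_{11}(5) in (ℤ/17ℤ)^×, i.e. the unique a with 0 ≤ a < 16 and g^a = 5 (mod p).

Successive powers of 11 modulo 17:
  11^0=1  11^1=11  11^2=2  11^3=5
So 11^3 ≡ 5 (mod 17), giving a = 3.

3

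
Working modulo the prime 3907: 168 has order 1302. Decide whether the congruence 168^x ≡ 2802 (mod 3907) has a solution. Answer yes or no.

2802 ∈ ⟨168⟩ iff 2802^1302 ≡ 1 (mod 3907), since |⟨168⟩| = 1302.
2802^1302 mod 3907 = 62.
Since 62 ≠ 1, 2802 does not lie in the subgroup.

no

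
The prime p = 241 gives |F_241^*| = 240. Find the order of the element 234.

The order of 234 must divide p − 1 = 240 = 2^4 · 3 · 5.
Divisors: 1, 2, 3, 4, 5, 6, 8, 10, 12, 15, 16, 20, 24, 30, 40, 48, 60, 80, 120, 240.
Check each in increasing order: 234^1 ≡ 234;  234^2 ≡ 49;  234^3 ≡ 139;  234^4 ≡ 232;  234^5 ≡ 63;  234^6 ≡ 41;  234^8 ≡ 81;  234^10 ≡ 113;  234^12 ≡ 235;  234^15 ≡ 130;  234^16 ≡ 54;  234^20 ≡ 237;  234^24 ≡ 36;  234^30 ≡ 30;  234^40 ≡ 16;  234^48 ≡ 91;  234^60 ≡ 177;  234^80 ≡ 15;  234^120 ≡ 240;  234^240 ≡ 1.
Smallest exponent giving 1 is 240.

240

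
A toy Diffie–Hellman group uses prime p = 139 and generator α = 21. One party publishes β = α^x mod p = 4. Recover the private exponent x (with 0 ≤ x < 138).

44

Baby-step giant-step with m = ceil(sqrt(138)) = 12.
Baby table (21^j mod 139 for j=0..11):
  0:1  1:21  2:24  3:87  4:20  5:3  6:63  7:72
  8:122  9:60  10:9  11:50
Giant step factor: 21^(-12) ≡ 65 (mod 139).
Scan 4·65^i mod 139 for i = 0, 1, …:
  i=0: 4   i=1: 121   i=2: 81   i=3: 122
Match at i=3, j=8: x = 3·12 + 8 = 44.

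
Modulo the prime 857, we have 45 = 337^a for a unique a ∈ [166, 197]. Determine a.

Compute 337^166 mod 857 = 190, then multiply by 337 repeatedly:
  337^166=190  337^167=612  337^168=564  337^169=671  337^170=736
  337^171=359  337^172=146  337^173=353  337^174=695  337^175=254
  337^176=755  337^177=763  337^178=31  337^179=163  337^180=83
  337^181=547  337^182=84  337^183=27  337^184=529  337^185=17
  337^186=587  337^187=709  337^188=687  337^189=129  337^190=623
  337^191=843  337^192=424  337^193=626  337^194=140  337^195=45
Found 45 at exponent 195.

195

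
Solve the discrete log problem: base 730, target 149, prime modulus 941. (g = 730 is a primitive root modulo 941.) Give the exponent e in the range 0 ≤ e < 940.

Baby-step giant-step with m = ceil(sqrt(940)) = 31.
Baby table (730^j mod 941 for j=0..30):
  0:1  1:730  2:294  3:72  4:805  5:466  6:479  7:559
  8:617  9:612  10:726  11:197  12:778  13:517  14:69  15:497
  16:525  17:263  18:26  19:160  20:116  21:931  22:228  23:824
  24:221  25:419  26:45  27:856  28:56  29:417  30:467
Giant step factor: 730^(-31) ≡ 783 (mod 941).
Scan 149·783^i mod 941 for i = 0, 1, …:
  i=0: 149   i=1: 924   i=2: 804   i=3: 3
  i=4: 467
Match at i=4, j=30: e = 4·31 + 30 = 154.

154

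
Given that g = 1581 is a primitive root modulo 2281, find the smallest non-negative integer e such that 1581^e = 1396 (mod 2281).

155

Baby-step giant-step with m = ceil(sqrt(2280)) = 48.
Baby table (1581^j mod 2281 for j=0..47):
  0:1  1:1581  2:1866  3:813  4:1150  5:193  6:1760  7:2021
  8:1801  9:693  10:753  11:2092  12:2  13:881  14:1451  15:1626
  16:19  17:386  18:1239  19:1761  20:1321  21:1386  22:1506  23:1903
  24:4  25:1762  26:621  27:971  28:38  29:772  30:197  31:1241
  32:361  33:491  34:731  35:1525  36:8  37:1243  38:1242  39:1942
  40:76  41:1544  42:394  43:201  44:722  45:982  46:1462  47:769
Giant step factor: 1581^(-48) ≡ 998 (mod 2281).
Scan 1396·998^i mod 2281 for i = 0, 1, …:
  i=0: 1396   i=1: 1798   i=2: 1538   i=3: 2092
Match at i=3, j=11: e = 3·48 + 11 = 155.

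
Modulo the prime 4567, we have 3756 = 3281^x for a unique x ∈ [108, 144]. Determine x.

109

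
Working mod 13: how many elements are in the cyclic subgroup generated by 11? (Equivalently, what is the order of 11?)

12

The order of 11 must divide p − 1 = 12 = 2^2 · 3.
Divisors: 1, 2, 3, 4, 6, 12.
Check each in increasing order: 11^1 ≡ 11;  11^2 ≡ 4;  11^3 ≡ 5;  11^4 ≡ 3;  11^6 ≡ 12;  11^12 ≡ 1.
Smallest exponent giving 1 is 12.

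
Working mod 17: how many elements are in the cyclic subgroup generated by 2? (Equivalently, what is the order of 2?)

The order of 2 must divide p − 1 = 16 = 2^4.
Divisors: 1, 2, 4, 8, 16.
Check each in increasing order: 2^1 ≡ 2;  2^2 ≡ 4;  2^4 ≡ 16;  2^8 ≡ 1.
Smallest exponent giving 1 is 8.

8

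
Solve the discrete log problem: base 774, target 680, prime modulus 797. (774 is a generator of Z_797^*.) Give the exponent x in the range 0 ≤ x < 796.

476

Baby-step giant-step with m = ceil(sqrt(796)) = 29.
Baby table (774^j mod 797 for j=0..28):
  0:1  1:774  2:529  3:585  4:94  5:229  6:312  7:794
  8:69  9:7  10:636  11:515  12:110  13:658  14:9  15:590
  16:776  17:483  18:49  19:467  20:417  21:770  22:621  23:63
  24:145  25:650  26:193  27:343  28:81
Giant step factor: 774^(-29) ≡ 717 (mod 797).
Scan 680·717^i mod 797 for i = 0, 1, …:
  i=0: 680   i=1: 593   i=2: 380   i=3: 683
  i=4: 353   i=5: 452   i=6: 502   i=7: 487
  i=8: 93   i=9: 530     …   i=15: 696
  i=16: 110
Match at i=16, j=12: x = 16·29 + 12 = 476.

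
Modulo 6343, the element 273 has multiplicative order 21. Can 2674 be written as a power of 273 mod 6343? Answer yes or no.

yes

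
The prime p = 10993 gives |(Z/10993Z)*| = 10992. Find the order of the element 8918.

1832

The order of 8918 must divide p − 1 = 10992 = 2^4 · 3 · 229.
Divisors: 1, 2, 3, 4, 6, 8, 12, 16, 24, 48, 229, 458, 687, 916, 1374, 1832, 2748, 3664, 5496, 10992.
Check each in increasing order: 8918^1 ≡ 8918;  8918^2 ≡ 7362;  8918^3 ≡ 4120;  8918^4 ≡ 3554;  8918^6 ≡ 1208;  8918^8 ≡ 10952;  8918^12 ≡ 8188;  8918^16 ≡ 1681;  8918^24 ≡ 8030;  8918^48 ≡ 6955;  8918^229 ≡ 10598;  8918^458 ≡ 2123;  8918^687 ≡ 7876;  8918^916 ≡ 10992;  8918^1374 ≡ 8870;  8918^1832 ≡ 1.
Smallest exponent giving 1 is 1832.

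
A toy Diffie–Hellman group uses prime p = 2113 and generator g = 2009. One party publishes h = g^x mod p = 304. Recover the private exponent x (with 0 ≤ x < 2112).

1600

Baby-step giant-step with m = ceil(sqrt(2112)) = 46.
Baby table (2009^j mod 2113 for j=0..45):
  0:1  1:2009  2:251  3:1365  4:1724  5:309  6:1672  7:1491
  8:1298  9:240  10:396  11:1076  12:85  13:1725  14:205  15:1923
  16:743  17:909  18:549  19:2068  20:454  21:1383  22:1965  23:601
  24:886  25:828  26:521  27:754  28:1878  29:1197  30:179  31:401
  32:556  33:1340  34:98  35:373  36:1355  37:651  38:2025  39:700
  40:1155  41:321  42:424  43:277  44:774  45:1911
Giant step factor: 2009^(-46) ≡ 1680 (mod 2113).
Scan 304·1680^i mod 2113 for i = 0, 1, …:
  i=0: 304   i=1: 1487   i=2: 594   i=3: 584
  i=4: 688   i=5: 29   i=6: 121   i=7: 432
  i=8: 1001   i=9: 1845     …   i=33: 1617
  i=34: 1355
Match at i=34, j=36: x = 34·46 + 36 = 1600.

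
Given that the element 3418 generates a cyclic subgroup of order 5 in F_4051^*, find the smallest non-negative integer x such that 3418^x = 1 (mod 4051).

Successive powers of 3418 modulo 4051:
  3418^0=1
So 3418^0 ≡ 1 (mod 4051), giving x = 0.

0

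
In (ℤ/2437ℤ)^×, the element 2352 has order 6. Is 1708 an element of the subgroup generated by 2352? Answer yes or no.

1708 ∈ ⟨2352⟩ iff 1708^6 ≡ 1 (mod 2437), since |⟨2352⟩| = 6.
1708^6 mod 2437 = 412.
Since 412 ≠ 1, 1708 does not lie in the subgroup.

no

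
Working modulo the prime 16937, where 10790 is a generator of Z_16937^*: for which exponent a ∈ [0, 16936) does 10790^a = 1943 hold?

11321

Baby-step giant-step with m = ceil(sqrt(16936)) = 131.
Baby table (10790^j mod 16937 for j=0..130):
  0:1  1:10790  2:16099  3:2338  4:7827  5:5448  6:12530  7:7566
  8:800  9:11067  10:7080  11:7330  12:11847  13:5591  14:14233  15:6291
  16:13331  17:12486  18:7042  19:3798  20:9817  21:1432  22:4736  23:2511
  24:11427  25:12907  26:10516  27:6677  28:11769  29:10821  30:11849  31:10234
  32:12557  33:10967  34:12048  35:6445  36:15165  37:1993  38:11417  39:6629
  40:1959  41:234  42:1247  43:7152  44:5108  45:2322  46:4557  47:1919
  48:8996  49:893  50:15254  51:13831  52:4583  53:11467  54:4145  55:10870
  56:15512  57:3046  58:8560  59:4939  60:8008  61:10683  62:13285  63:7319
  64:11716  65:14809  66:5452  67:4879  68:4214  69:10152  70:8501  71:11935
  72:6639  73:8237  74:8791  75:7690  76:737  77:8777  78:9063  79:12469
  80:9919  81:1107  82:3945  83:3869  84:13742  85:9682  86:1364  87:16244
  88:8684  89:4876  90:5718  91:12666  92:1487  93:5391  94:7232  95:4521
  96:3030  97:5290  98:1410  99:4474  100:4010  101:10802  102:10083  103:9219
  104:2009  105:14687  106:10158  107:5493  108:6907  109:3730  110:4388  111:7605
  112:15122  113:12259  114:13577  115:7717  116:4138  117:3088  118:4441  119:3617
  120:4582  121:677  122:4983  123:8532  124:7685  125:14535  126:12967  127:14310
  128:7208  129:16553  130:6205
Giant step factor: 10790^(-131) ≡ 10778 (mod 16937).
Scan 1943·10778^i mod 16937 for i = 0, 1, …:
  i=0: 1943   i=1: 7522   i=2: 11634   i=3: 6641
  i=4: 936   i=5: 10693   i=6: 9806   i=7: 2188
  i=8: 5960   i=9: 11776     …   i=85: 15926
  i=86: 10870
Match at i=86, j=55: a = 86·131 + 55 = 11321.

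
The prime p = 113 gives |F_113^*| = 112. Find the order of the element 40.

16

The order of 40 must divide p − 1 = 112 = 2^4 · 7.
Divisors: 1, 2, 4, 7, 8, 14, 16, 28, 56, 112.
Check each in increasing order: 40^1 ≡ 40;  40^2 ≡ 18;  40^4 ≡ 98;  40^7 ≡ 48;  40^8 ≡ 112;  40^14 ≡ 44;  40^16 ≡ 1.
Smallest exponent giving 1 is 16.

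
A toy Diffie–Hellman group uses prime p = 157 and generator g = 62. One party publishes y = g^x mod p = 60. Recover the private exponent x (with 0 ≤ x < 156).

Baby-step giant-step with m = ceil(sqrt(156)) = 13.
Baby table (62^j mod 157 for j=0..12):
  0:1  1:62  2:76  3:2  4:124  5:152  6:4  7:91
  8:147  9:8  10:25  11:137  12:16
Giant step factor: 62^(-13) ≡ 22 (mod 157).
Scan 60·22^i mod 157 for i = 0, 1, …:
  i=0: 60   i=1: 64   i=2: 152
Match at i=2, j=5: x = 2·13 + 5 = 31.

31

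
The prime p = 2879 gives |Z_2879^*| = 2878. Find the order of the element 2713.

The order of 2713 must divide p − 1 = 2878 = 2 · 1439.
Divisors: 1, 2, 1439, 2878.
Check each in increasing order: 2713^1 ≡ 2713;  2713^2 ≡ 1645;  2713^1439 ≡ 2878;  2713^2878 ≡ 1.
Smallest exponent giving 1 is 2878.

2878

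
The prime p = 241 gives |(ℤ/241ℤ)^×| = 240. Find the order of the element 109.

240

The order of 109 must divide p − 1 = 240 = 2^4 · 3 · 5.
Divisors: 1, 2, 3, 4, 5, 6, 8, 10, 12, 15, 16, 20, 24, 30, 40, 48, 60, 80, 120, 240.
Check each in increasing order: 109^1 ≡ 109;  109^2 ≡ 72;  109^3 ≡ 136;  109^4 ≡ 123;  109^5 ≡ 152;  109^6 ≡ 180;  109^8 ≡ 187;  109^10 ≡ 209;  109^12 ≡ 106;  109^15 ≡ 197;  109^16 ≡ 24;  109^20 ≡ 60;  109^24 ≡ 150;  109^30 ≡ 8;  109^40 ≡ 226;  109^48 ≡ 87;  109^60 ≡ 64;  109^80 ≡ 225;  109^120 ≡ 240;  109^240 ≡ 1.
Smallest exponent giving 1 is 240.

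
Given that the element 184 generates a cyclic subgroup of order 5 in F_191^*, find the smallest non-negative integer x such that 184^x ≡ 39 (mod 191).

3

Successive powers of 184 modulo 191:
  184^0=1  184^1=184  184^2=49  184^3=39
So 184^3 ≡ 39 (mod 191), giving x = 3.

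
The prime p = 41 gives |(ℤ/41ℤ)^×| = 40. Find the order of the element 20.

20

The order of 20 must divide p − 1 = 40 = 2^3 · 5.
Divisors: 1, 2, 4, 5, 8, 10, 20, 40.
Check each in increasing order: 20^1 ≡ 20;  20^2 ≡ 31;  20^4 ≡ 18;  20^5 ≡ 32;  20^8 ≡ 37;  20^10 ≡ 40;  20^20 ≡ 1.
Smallest exponent giving 1 is 20.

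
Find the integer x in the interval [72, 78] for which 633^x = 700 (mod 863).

75

Compute 633^72 mod 863 = 598, then multiply by 633 repeatedly:
  633^72=598  633^73=540  633^74=72  633^75=700
Found 700 at exponent 75.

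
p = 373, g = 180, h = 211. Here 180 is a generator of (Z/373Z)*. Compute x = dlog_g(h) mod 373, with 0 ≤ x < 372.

157

Baby-step giant-step with m = ceil(sqrt(372)) = 20.
Baby table (180^j mod 373 for j=0..19):
  0:1  1:180  2:322  3:145  4:363  5:65  6:137  7:42
  8:100  9:96  10:122  11:326  12:119  13:159  14:272  15:97
  16:302  17:275  18:264  19:149
Giant step factor: 180^(-20) ≡ 259 (mod 373).
Scan 211·259^i mod 373 for i = 0, 1, …:
  i=0: 211   i=1: 191   i=2: 233   i=3: 294
  i=4: 54   i=5: 185   i=6: 171   i=7: 275
Match at i=7, j=17: x = 7·20 + 17 = 157.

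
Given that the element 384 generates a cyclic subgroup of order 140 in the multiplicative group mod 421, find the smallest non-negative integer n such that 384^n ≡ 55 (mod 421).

114

Baby-step giant-step with m = ceil(sqrt(140)) = 12.
Baby table (384^j mod 421 for j=0..11):
  0:1  1:384  2:106  3:288  4:290  5:216  6:7  7:162
  8:321  9:332  10:346  11:249
Giant step factor: 384^(-12) ≡ 232 (mod 421).
Scan 55·232^i mod 421 for i = 0, 1, …:
  i=0: 55   i=1: 130   i=2: 269   i=3: 100
  i=4: 45   i=5: 336   i=6: 67   i=7: 388
  i=8: 343   i=9: 7
Match at i=9, j=6: n = 9·12 + 6 = 114.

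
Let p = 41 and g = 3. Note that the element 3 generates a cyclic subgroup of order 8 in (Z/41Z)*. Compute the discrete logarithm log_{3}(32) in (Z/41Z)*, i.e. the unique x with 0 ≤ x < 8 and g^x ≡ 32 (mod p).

Successive powers of 3 modulo 41:
  3^0=1  3^1=3  3^2=9  3^3=27  3^4=40  3^5=38
  3^6=32
So 3^6 ≡ 32 (mod 41), giving x = 6.

6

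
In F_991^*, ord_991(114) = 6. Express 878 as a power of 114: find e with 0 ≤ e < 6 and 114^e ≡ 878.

Successive powers of 114 modulo 991:
  114^0=1  114^1=114  114^2=113  114^3=990  114^4=877  114^5=878
So 114^5 ≡ 878 (mod 991), giving e = 5.

5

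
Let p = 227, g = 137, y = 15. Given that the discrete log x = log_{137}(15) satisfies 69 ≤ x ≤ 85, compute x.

Compute 137^69 mod 227 = 15, then multiply by 137 repeatedly:
  137^69=15
Found 15 at exponent 69.

69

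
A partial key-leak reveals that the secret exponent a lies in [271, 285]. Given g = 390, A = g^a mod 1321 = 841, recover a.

Compute 390^271 mod 1321 = 817, then multiply by 390 repeatedly:
  390^271=817  390^272=269  390^273=551  390^274=888  390^275=218
  390^276=476  390^277=700  390^278=874  390^279=42  390^280=528
  390^281=1165  390^282=1247  390^283=202  390^284=841
Found 841 at exponent 284.

284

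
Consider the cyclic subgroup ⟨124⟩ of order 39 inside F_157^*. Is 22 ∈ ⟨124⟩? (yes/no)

no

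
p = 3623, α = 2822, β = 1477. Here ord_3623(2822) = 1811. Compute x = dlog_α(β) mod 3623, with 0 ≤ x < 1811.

1323

Baby-step giant-step with m = ceil(sqrt(1811)) = 43.
Baby table (2822^j mod 3623 for j=0..42):
  0:1  1:2822  2:330  3:149  4:210  5:2071  6:463  7:2306
  8:624  9:150  10:3032  11:2401  12:612  13:2516  14:2695  15:613
  16:1715  17:3025  18:762  19:1925  20:1473  21:1225  22:608  23:2097
  24:1375  25:17  26:875  27:1987  28:2533  29:3570  30:2600  31:625
  32:2972  33:3362  34:2550  35:822  36:964  37:3158  38:2919  39:2339
  40:3175  41:171  42:703
Giant step factor: 2822^(-43) ≡ 2603 (mod 3623).
Scan 1477·2603^i mod 3623 for i = 0, 1, …:
  i=0: 1477   i=1: 628   i=2: 711   i=3: 3003
  i=4: 1998   i=5: 1789   i=6: 1212   i=7: 2826
  i=8: 1388   i=9: 833     …   i=29: 2888
  i=30: 3362
Match at i=30, j=33: x = 30·43 + 33 = 1323.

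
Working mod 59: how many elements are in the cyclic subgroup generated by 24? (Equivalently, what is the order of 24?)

58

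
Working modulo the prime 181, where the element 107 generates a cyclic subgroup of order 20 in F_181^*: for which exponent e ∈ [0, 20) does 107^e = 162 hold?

5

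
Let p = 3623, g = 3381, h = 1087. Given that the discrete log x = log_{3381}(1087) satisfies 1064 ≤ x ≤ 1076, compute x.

Compute 3381^1064 mod 3623 = 2151, then multiply by 3381 repeatedly:
  3381^1064=2151  3381^1065=1170  3381^1066=3077  3381^1067=1704  3381^1068=654
  3381^1069=1144  3381^1070=2123  3381^1071=700  3381^1072=881  3381^1073=555
  3381^1074=3364  3381^1075=1087
Found 1087 at exponent 1075.

1075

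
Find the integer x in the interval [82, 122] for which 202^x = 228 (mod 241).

83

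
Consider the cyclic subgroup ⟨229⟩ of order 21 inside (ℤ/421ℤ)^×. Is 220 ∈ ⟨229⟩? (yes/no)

no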